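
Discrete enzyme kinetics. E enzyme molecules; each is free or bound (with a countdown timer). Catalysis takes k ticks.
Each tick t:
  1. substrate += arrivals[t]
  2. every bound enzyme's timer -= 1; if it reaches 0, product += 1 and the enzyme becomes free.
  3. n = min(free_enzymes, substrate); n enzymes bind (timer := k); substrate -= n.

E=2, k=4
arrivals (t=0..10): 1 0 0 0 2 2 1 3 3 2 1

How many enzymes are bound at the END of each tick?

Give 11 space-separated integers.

t=0: arr=1 -> substrate=0 bound=1 product=0
t=1: arr=0 -> substrate=0 bound=1 product=0
t=2: arr=0 -> substrate=0 bound=1 product=0
t=3: arr=0 -> substrate=0 bound=1 product=0
t=4: arr=2 -> substrate=0 bound=2 product=1
t=5: arr=2 -> substrate=2 bound=2 product=1
t=6: arr=1 -> substrate=3 bound=2 product=1
t=7: arr=3 -> substrate=6 bound=2 product=1
t=8: arr=3 -> substrate=7 bound=2 product=3
t=9: arr=2 -> substrate=9 bound=2 product=3
t=10: arr=1 -> substrate=10 bound=2 product=3

Answer: 1 1 1 1 2 2 2 2 2 2 2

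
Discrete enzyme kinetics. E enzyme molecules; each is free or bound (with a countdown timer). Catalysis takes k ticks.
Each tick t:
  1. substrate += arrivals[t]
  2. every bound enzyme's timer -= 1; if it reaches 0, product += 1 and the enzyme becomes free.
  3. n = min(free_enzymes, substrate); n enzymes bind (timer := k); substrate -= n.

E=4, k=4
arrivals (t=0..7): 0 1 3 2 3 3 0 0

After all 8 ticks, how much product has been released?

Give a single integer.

t=0: arr=0 -> substrate=0 bound=0 product=0
t=1: arr=1 -> substrate=0 bound=1 product=0
t=2: arr=3 -> substrate=0 bound=4 product=0
t=3: arr=2 -> substrate=2 bound=4 product=0
t=4: arr=3 -> substrate=5 bound=4 product=0
t=5: arr=3 -> substrate=7 bound=4 product=1
t=6: arr=0 -> substrate=4 bound=4 product=4
t=7: arr=0 -> substrate=4 bound=4 product=4

Answer: 4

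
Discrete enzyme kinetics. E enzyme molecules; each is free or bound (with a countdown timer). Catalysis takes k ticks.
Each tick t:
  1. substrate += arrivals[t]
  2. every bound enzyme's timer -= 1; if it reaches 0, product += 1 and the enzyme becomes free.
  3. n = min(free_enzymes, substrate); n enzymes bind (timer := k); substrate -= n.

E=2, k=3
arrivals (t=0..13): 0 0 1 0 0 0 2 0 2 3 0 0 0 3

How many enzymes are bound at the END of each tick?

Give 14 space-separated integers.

Answer: 0 0 1 1 1 0 2 2 2 2 2 2 2 2

Derivation:
t=0: arr=0 -> substrate=0 bound=0 product=0
t=1: arr=0 -> substrate=0 bound=0 product=0
t=2: arr=1 -> substrate=0 bound=1 product=0
t=3: arr=0 -> substrate=0 bound=1 product=0
t=4: arr=0 -> substrate=0 bound=1 product=0
t=5: arr=0 -> substrate=0 bound=0 product=1
t=6: arr=2 -> substrate=0 bound=2 product=1
t=7: arr=0 -> substrate=0 bound=2 product=1
t=8: arr=2 -> substrate=2 bound=2 product=1
t=9: arr=3 -> substrate=3 bound=2 product=3
t=10: arr=0 -> substrate=3 bound=2 product=3
t=11: arr=0 -> substrate=3 bound=2 product=3
t=12: arr=0 -> substrate=1 bound=2 product=5
t=13: arr=3 -> substrate=4 bound=2 product=5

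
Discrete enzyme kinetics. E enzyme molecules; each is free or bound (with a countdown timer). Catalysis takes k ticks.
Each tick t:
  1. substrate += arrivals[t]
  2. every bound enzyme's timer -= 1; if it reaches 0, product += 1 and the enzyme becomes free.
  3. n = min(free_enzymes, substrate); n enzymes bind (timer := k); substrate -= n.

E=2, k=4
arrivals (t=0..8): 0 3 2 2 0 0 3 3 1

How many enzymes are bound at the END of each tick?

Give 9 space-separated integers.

t=0: arr=0 -> substrate=0 bound=0 product=0
t=1: arr=3 -> substrate=1 bound=2 product=0
t=2: arr=2 -> substrate=3 bound=2 product=0
t=3: arr=2 -> substrate=5 bound=2 product=0
t=4: arr=0 -> substrate=5 bound=2 product=0
t=5: arr=0 -> substrate=3 bound=2 product=2
t=6: arr=3 -> substrate=6 bound=2 product=2
t=7: arr=3 -> substrate=9 bound=2 product=2
t=8: arr=1 -> substrate=10 bound=2 product=2

Answer: 0 2 2 2 2 2 2 2 2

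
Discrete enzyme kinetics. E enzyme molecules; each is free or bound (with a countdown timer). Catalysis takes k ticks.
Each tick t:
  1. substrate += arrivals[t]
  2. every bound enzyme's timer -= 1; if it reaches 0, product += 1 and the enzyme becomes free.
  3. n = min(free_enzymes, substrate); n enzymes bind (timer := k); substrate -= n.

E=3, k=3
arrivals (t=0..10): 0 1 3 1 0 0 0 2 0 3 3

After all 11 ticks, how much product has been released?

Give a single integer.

Answer: 7

Derivation:
t=0: arr=0 -> substrate=0 bound=0 product=0
t=1: arr=1 -> substrate=0 bound=1 product=0
t=2: arr=3 -> substrate=1 bound=3 product=0
t=3: arr=1 -> substrate=2 bound=3 product=0
t=4: arr=0 -> substrate=1 bound=3 product=1
t=5: arr=0 -> substrate=0 bound=2 product=3
t=6: arr=0 -> substrate=0 bound=2 product=3
t=7: arr=2 -> substrate=0 bound=3 product=4
t=8: arr=0 -> substrate=0 bound=2 product=5
t=9: arr=3 -> substrate=2 bound=3 product=5
t=10: arr=3 -> substrate=3 bound=3 product=7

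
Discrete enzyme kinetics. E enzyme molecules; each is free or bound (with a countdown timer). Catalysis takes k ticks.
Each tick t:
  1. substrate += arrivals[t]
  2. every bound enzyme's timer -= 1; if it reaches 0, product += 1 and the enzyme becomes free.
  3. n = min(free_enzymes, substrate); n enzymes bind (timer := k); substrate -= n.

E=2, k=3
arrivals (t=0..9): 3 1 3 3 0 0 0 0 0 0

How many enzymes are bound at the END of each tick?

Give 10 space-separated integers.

Answer: 2 2 2 2 2 2 2 2 2 2

Derivation:
t=0: arr=3 -> substrate=1 bound=2 product=0
t=1: arr=1 -> substrate=2 bound=2 product=0
t=2: arr=3 -> substrate=5 bound=2 product=0
t=3: arr=3 -> substrate=6 bound=2 product=2
t=4: arr=0 -> substrate=6 bound=2 product=2
t=5: arr=0 -> substrate=6 bound=2 product=2
t=6: arr=0 -> substrate=4 bound=2 product=4
t=7: arr=0 -> substrate=4 bound=2 product=4
t=8: arr=0 -> substrate=4 bound=2 product=4
t=9: arr=0 -> substrate=2 bound=2 product=6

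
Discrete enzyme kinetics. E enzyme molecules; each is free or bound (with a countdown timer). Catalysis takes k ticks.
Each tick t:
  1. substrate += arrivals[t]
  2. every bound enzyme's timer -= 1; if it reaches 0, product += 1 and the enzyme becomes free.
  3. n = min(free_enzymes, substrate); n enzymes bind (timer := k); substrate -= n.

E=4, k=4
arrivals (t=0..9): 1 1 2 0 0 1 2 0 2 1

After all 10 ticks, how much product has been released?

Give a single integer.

t=0: arr=1 -> substrate=0 bound=1 product=0
t=1: arr=1 -> substrate=0 bound=2 product=0
t=2: arr=2 -> substrate=0 bound=4 product=0
t=3: arr=0 -> substrate=0 bound=4 product=0
t=4: arr=0 -> substrate=0 bound=3 product=1
t=5: arr=1 -> substrate=0 bound=3 product=2
t=6: arr=2 -> substrate=0 bound=3 product=4
t=7: arr=0 -> substrate=0 bound=3 product=4
t=8: arr=2 -> substrate=1 bound=4 product=4
t=9: arr=1 -> substrate=1 bound=4 product=5

Answer: 5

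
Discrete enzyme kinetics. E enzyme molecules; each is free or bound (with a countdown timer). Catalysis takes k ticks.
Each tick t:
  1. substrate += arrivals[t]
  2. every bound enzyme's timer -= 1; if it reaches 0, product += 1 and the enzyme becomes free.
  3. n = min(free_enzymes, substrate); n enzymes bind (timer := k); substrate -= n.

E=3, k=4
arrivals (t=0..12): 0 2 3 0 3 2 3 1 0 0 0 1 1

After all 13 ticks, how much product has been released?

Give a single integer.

Answer: 6

Derivation:
t=0: arr=0 -> substrate=0 bound=0 product=0
t=1: arr=2 -> substrate=0 bound=2 product=0
t=2: arr=3 -> substrate=2 bound=3 product=0
t=3: arr=0 -> substrate=2 bound=3 product=0
t=4: arr=3 -> substrate=5 bound=3 product=0
t=5: arr=2 -> substrate=5 bound=3 product=2
t=6: arr=3 -> substrate=7 bound=3 product=3
t=7: arr=1 -> substrate=8 bound=3 product=3
t=8: arr=0 -> substrate=8 bound=3 product=3
t=9: arr=0 -> substrate=6 bound=3 product=5
t=10: arr=0 -> substrate=5 bound=3 product=6
t=11: arr=1 -> substrate=6 bound=3 product=6
t=12: arr=1 -> substrate=7 bound=3 product=6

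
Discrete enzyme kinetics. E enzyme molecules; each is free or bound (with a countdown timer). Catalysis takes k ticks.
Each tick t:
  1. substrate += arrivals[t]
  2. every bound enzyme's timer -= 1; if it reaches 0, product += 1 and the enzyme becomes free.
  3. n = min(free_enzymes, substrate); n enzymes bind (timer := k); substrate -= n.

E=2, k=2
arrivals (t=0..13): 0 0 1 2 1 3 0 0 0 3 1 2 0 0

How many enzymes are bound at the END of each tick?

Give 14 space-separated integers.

t=0: arr=0 -> substrate=0 bound=0 product=0
t=1: arr=0 -> substrate=0 bound=0 product=0
t=2: arr=1 -> substrate=0 bound=1 product=0
t=3: arr=2 -> substrate=1 bound=2 product=0
t=4: arr=1 -> substrate=1 bound=2 product=1
t=5: arr=3 -> substrate=3 bound=2 product=2
t=6: arr=0 -> substrate=2 bound=2 product=3
t=7: arr=0 -> substrate=1 bound=2 product=4
t=8: arr=0 -> substrate=0 bound=2 product=5
t=9: arr=3 -> substrate=2 bound=2 product=6
t=10: arr=1 -> substrate=2 bound=2 product=7
t=11: arr=2 -> substrate=3 bound=2 product=8
t=12: arr=0 -> substrate=2 bound=2 product=9
t=13: arr=0 -> substrate=1 bound=2 product=10

Answer: 0 0 1 2 2 2 2 2 2 2 2 2 2 2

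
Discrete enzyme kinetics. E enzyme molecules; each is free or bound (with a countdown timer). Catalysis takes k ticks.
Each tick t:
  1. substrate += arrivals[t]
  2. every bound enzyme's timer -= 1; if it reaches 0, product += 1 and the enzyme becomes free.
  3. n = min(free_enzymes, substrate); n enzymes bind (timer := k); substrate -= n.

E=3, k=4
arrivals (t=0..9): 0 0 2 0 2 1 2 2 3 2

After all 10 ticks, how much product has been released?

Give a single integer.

Answer: 3

Derivation:
t=0: arr=0 -> substrate=0 bound=0 product=0
t=1: arr=0 -> substrate=0 bound=0 product=0
t=2: arr=2 -> substrate=0 bound=2 product=0
t=3: arr=0 -> substrate=0 bound=2 product=0
t=4: arr=2 -> substrate=1 bound=3 product=0
t=5: arr=1 -> substrate=2 bound=3 product=0
t=6: arr=2 -> substrate=2 bound=3 product=2
t=7: arr=2 -> substrate=4 bound=3 product=2
t=8: arr=3 -> substrate=6 bound=3 product=3
t=9: arr=2 -> substrate=8 bound=3 product=3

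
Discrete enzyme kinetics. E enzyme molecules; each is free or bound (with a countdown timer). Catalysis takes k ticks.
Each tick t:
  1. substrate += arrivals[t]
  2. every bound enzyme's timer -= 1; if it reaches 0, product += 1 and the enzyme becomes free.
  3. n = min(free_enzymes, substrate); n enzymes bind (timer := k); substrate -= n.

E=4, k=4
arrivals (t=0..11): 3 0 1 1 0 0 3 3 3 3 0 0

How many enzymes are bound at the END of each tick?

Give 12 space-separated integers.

Answer: 3 3 4 4 2 2 4 4 4 4 4 4

Derivation:
t=0: arr=3 -> substrate=0 bound=3 product=0
t=1: arr=0 -> substrate=0 bound=3 product=0
t=2: arr=1 -> substrate=0 bound=4 product=0
t=3: arr=1 -> substrate=1 bound=4 product=0
t=4: arr=0 -> substrate=0 bound=2 product=3
t=5: arr=0 -> substrate=0 bound=2 product=3
t=6: arr=3 -> substrate=0 bound=4 product=4
t=7: arr=3 -> substrate=3 bound=4 product=4
t=8: arr=3 -> substrate=5 bound=4 product=5
t=9: arr=3 -> substrate=8 bound=4 product=5
t=10: arr=0 -> substrate=5 bound=4 product=8
t=11: arr=0 -> substrate=5 bound=4 product=8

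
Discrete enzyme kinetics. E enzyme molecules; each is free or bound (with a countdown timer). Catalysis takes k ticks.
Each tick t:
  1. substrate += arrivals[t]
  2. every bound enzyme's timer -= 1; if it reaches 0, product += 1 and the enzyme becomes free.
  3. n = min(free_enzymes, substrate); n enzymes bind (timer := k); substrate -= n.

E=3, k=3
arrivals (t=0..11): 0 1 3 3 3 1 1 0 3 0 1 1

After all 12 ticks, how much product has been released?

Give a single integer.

Answer: 9

Derivation:
t=0: arr=0 -> substrate=0 bound=0 product=0
t=1: arr=1 -> substrate=0 bound=1 product=0
t=2: arr=3 -> substrate=1 bound=3 product=0
t=3: arr=3 -> substrate=4 bound=3 product=0
t=4: arr=3 -> substrate=6 bound=3 product=1
t=5: arr=1 -> substrate=5 bound=3 product=3
t=6: arr=1 -> substrate=6 bound=3 product=3
t=7: arr=0 -> substrate=5 bound=3 product=4
t=8: arr=3 -> substrate=6 bound=3 product=6
t=9: arr=0 -> substrate=6 bound=3 product=6
t=10: arr=1 -> substrate=6 bound=3 product=7
t=11: arr=1 -> substrate=5 bound=3 product=9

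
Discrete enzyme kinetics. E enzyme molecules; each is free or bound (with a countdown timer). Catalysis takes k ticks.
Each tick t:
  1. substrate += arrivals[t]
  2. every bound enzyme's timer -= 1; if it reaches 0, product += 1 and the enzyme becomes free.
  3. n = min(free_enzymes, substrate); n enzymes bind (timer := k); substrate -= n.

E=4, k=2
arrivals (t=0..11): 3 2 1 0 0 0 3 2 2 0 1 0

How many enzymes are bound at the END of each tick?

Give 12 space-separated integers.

Answer: 3 4 3 2 0 0 3 4 4 3 1 1

Derivation:
t=0: arr=3 -> substrate=0 bound=3 product=0
t=1: arr=2 -> substrate=1 bound=4 product=0
t=2: arr=1 -> substrate=0 bound=3 product=3
t=3: arr=0 -> substrate=0 bound=2 product=4
t=4: arr=0 -> substrate=0 bound=0 product=6
t=5: arr=0 -> substrate=0 bound=0 product=6
t=6: arr=3 -> substrate=0 bound=3 product=6
t=7: arr=2 -> substrate=1 bound=4 product=6
t=8: arr=2 -> substrate=0 bound=4 product=9
t=9: arr=0 -> substrate=0 bound=3 product=10
t=10: arr=1 -> substrate=0 bound=1 product=13
t=11: arr=0 -> substrate=0 bound=1 product=13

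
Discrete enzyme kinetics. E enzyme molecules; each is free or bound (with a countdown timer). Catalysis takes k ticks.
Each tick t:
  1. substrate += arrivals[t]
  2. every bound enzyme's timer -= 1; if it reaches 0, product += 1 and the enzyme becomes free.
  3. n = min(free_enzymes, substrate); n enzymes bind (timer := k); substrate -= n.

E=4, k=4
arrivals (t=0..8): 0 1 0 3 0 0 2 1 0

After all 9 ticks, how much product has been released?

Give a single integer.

t=0: arr=0 -> substrate=0 bound=0 product=0
t=1: arr=1 -> substrate=0 bound=1 product=0
t=2: arr=0 -> substrate=0 bound=1 product=0
t=3: arr=3 -> substrate=0 bound=4 product=0
t=4: arr=0 -> substrate=0 bound=4 product=0
t=5: arr=0 -> substrate=0 bound=3 product=1
t=6: arr=2 -> substrate=1 bound=4 product=1
t=7: arr=1 -> substrate=0 bound=3 product=4
t=8: arr=0 -> substrate=0 bound=3 product=4

Answer: 4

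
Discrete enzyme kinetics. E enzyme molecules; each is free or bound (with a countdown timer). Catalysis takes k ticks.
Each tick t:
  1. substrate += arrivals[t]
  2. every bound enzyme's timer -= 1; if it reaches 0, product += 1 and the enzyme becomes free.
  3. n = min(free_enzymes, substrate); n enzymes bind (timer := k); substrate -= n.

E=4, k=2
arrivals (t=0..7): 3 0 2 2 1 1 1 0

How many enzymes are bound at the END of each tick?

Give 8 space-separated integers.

Answer: 3 3 2 4 3 2 2 1

Derivation:
t=0: arr=3 -> substrate=0 bound=3 product=0
t=1: arr=0 -> substrate=0 bound=3 product=0
t=2: arr=2 -> substrate=0 bound=2 product=3
t=3: arr=2 -> substrate=0 bound=4 product=3
t=4: arr=1 -> substrate=0 bound=3 product=5
t=5: arr=1 -> substrate=0 bound=2 product=7
t=6: arr=1 -> substrate=0 bound=2 product=8
t=7: arr=0 -> substrate=0 bound=1 product=9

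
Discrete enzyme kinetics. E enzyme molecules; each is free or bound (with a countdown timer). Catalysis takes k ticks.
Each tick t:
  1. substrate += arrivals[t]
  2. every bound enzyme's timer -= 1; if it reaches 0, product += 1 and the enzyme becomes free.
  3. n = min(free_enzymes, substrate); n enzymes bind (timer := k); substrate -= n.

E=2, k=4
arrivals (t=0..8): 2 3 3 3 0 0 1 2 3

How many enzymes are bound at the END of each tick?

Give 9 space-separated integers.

t=0: arr=2 -> substrate=0 bound=2 product=0
t=1: arr=3 -> substrate=3 bound=2 product=0
t=2: arr=3 -> substrate=6 bound=2 product=0
t=3: arr=3 -> substrate=9 bound=2 product=0
t=4: arr=0 -> substrate=7 bound=2 product=2
t=5: arr=0 -> substrate=7 bound=2 product=2
t=6: arr=1 -> substrate=8 bound=2 product=2
t=7: arr=2 -> substrate=10 bound=2 product=2
t=8: arr=3 -> substrate=11 bound=2 product=4

Answer: 2 2 2 2 2 2 2 2 2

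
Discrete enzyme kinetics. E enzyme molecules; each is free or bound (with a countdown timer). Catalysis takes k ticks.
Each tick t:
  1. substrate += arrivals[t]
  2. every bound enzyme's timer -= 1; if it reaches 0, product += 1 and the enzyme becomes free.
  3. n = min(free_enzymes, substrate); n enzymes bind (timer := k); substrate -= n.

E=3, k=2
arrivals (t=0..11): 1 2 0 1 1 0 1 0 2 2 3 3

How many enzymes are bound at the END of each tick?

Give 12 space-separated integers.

Answer: 1 3 2 1 2 1 1 1 2 3 3 3

Derivation:
t=0: arr=1 -> substrate=0 bound=1 product=0
t=1: arr=2 -> substrate=0 bound=3 product=0
t=2: arr=0 -> substrate=0 bound=2 product=1
t=3: arr=1 -> substrate=0 bound=1 product=3
t=4: arr=1 -> substrate=0 bound=2 product=3
t=5: arr=0 -> substrate=0 bound=1 product=4
t=6: arr=1 -> substrate=0 bound=1 product=5
t=7: arr=0 -> substrate=0 bound=1 product=5
t=8: arr=2 -> substrate=0 bound=2 product=6
t=9: arr=2 -> substrate=1 bound=3 product=6
t=10: arr=3 -> substrate=2 bound=3 product=8
t=11: arr=3 -> substrate=4 bound=3 product=9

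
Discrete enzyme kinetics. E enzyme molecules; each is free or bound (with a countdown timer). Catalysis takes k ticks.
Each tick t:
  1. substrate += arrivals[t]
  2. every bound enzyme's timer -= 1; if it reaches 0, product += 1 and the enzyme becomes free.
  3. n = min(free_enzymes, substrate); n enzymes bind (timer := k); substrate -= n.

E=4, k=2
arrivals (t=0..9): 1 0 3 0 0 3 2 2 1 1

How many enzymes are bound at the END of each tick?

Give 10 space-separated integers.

t=0: arr=1 -> substrate=0 bound=1 product=0
t=1: arr=0 -> substrate=0 bound=1 product=0
t=2: arr=3 -> substrate=0 bound=3 product=1
t=3: arr=0 -> substrate=0 bound=3 product=1
t=4: arr=0 -> substrate=0 bound=0 product=4
t=5: arr=3 -> substrate=0 bound=3 product=4
t=6: arr=2 -> substrate=1 bound=4 product=4
t=7: arr=2 -> substrate=0 bound=4 product=7
t=8: arr=1 -> substrate=0 bound=4 product=8
t=9: arr=1 -> substrate=0 bound=2 product=11

Answer: 1 1 3 3 0 3 4 4 4 2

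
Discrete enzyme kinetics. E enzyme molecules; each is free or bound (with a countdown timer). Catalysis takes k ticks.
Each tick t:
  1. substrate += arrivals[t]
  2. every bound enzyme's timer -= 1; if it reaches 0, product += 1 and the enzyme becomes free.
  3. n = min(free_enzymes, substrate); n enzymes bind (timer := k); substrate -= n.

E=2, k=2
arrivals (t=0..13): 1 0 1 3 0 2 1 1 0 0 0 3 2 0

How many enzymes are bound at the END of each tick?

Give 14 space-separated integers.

Answer: 1 1 1 2 2 2 2 2 2 2 1 2 2 2

Derivation:
t=0: arr=1 -> substrate=0 bound=1 product=0
t=1: arr=0 -> substrate=0 bound=1 product=0
t=2: arr=1 -> substrate=0 bound=1 product=1
t=3: arr=3 -> substrate=2 bound=2 product=1
t=4: arr=0 -> substrate=1 bound=2 product=2
t=5: arr=2 -> substrate=2 bound=2 product=3
t=6: arr=1 -> substrate=2 bound=2 product=4
t=7: arr=1 -> substrate=2 bound=2 product=5
t=8: arr=0 -> substrate=1 bound=2 product=6
t=9: arr=0 -> substrate=0 bound=2 product=7
t=10: arr=0 -> substrate=0 bound=1 product=8
t=11: arr=3 -> substrate=1 bound=2 product=9
t=12: arr=2 -> substrate=3 bound=2 product=9
t=13: arr=0 -> substrate=1 bound=2 product=11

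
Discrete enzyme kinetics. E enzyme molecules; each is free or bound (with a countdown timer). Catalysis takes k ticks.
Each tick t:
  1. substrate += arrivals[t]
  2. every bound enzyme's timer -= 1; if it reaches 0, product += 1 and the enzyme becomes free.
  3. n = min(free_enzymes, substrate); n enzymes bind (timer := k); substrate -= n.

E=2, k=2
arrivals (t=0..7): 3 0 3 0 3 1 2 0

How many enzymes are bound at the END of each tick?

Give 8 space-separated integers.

Answer: 2 2 2 2 2 2 2 2

Derivation:
t=0: arr=3 -> substrate=1 bound=2 product=0
t=1: arr=0 -> substrate=1 bound=2 product=0
t=2: arr=3 -> substrate=2 bound=2 product=2
t=3: arr=0 -> substrate=2 bound=2 product=2
t=4: arr=3 -> substrate=3 bound=2 product=4
t=5: arr=1 -> substrate=4 bound=2 product=4
t=6: arr=2 -> substrate=4 bound=2 product=6
t=7: arr=0 -> substrate=4 bound=2 product=6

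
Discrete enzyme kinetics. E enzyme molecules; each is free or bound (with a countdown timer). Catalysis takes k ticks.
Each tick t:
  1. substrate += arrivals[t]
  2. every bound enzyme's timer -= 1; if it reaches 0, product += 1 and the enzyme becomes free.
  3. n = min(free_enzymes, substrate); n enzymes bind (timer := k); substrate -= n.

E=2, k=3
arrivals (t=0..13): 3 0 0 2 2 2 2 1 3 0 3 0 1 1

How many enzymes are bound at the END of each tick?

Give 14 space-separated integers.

t=0: arr=3 -> substrate=1 bound=2 product=0
t=1: arr=0 -> substrate=1 bound=2 product=0
t=2: arr=0 -> substrate=1 bound=2 product=0
t=3: arr=2 -> substrate=1 bound=2 product=2
t=4: arr=2 -> substrate=3 bound=2 product=2
t=5: arr=2 -> substrate=5 bound=2 product=2
t=6: arr=2 -> substrate=5 bound=2 product=4
t=7: arr=1 -> substrate=6 bound=2 product=4
t=8: arr=3 -> substrate=9 bound=2 product=4
t=9: arr=0 -> substrate=7 bound=2 product=6
t=10: arr=3 -> substrate=10 bound=2 product=6
t=11: arr=0 -> substrate=10 bound=2 product=6
t=12: arr=1 -> substrate=9 bound=2 product=8
t=13: arr=1 -> substrate=10 bound=2 product=8

Answer: 2 2 2 2 2 2 2 2 2 2 2 2 2 2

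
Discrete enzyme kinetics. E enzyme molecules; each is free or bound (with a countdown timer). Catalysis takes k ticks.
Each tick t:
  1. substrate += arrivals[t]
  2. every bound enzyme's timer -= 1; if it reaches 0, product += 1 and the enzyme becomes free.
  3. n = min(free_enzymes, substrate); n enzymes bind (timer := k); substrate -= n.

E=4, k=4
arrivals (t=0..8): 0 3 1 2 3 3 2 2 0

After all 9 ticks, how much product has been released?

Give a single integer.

t=0: arr=0 -> substrate=0 bound=0 product=0
t=1: arr=3 -> substrate=0 bound=3 product=0
t=2: arr=1 -> substrate=0 bound=4 product=0
t=3: arr=2 -> substrate=2 bound=4 product=0
t=4: arr=3 -> substrate=5 bound=4 product=0
t=5: arr=3 -> substrate=5 bound=4 product=3
t=6: arr=2 -> substrate=6 bound=4 product=4
t=7: arr=2 -> substrate=8 bound=4 product=4
t=8: arr=0 -> substrate=8 bound=4 product=4

Answer: 4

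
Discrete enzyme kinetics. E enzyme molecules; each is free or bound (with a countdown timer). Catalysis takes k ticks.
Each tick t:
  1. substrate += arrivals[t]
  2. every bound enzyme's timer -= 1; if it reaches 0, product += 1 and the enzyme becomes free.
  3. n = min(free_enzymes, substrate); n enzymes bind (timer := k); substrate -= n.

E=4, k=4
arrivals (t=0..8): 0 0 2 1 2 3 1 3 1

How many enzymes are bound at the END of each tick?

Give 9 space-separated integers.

Answer: 0 0 2 3 4 4 4 4 4

Derivation:
t=0: arr=0 -> substrate=0 bound=0 product=0
t=1: arr=0 -> substrate=0 bound=0 product=0
t=2: arr=2 -> substrate=0 bound=2 product=0
t=3: arr=1 -> substrate=0 bound=3 product=0
t=4: arr=2 -> substrate=1 bound=4 product=0
t=5: arr=3 -> substrate=4 bound=4 product=0
t=6: arr=1 -> substrate=3 bound=4 product=2
t=7: arr=3 -> substrate=5 bound=4 product=3
t=8: arr=1 -> substrate=5 bound=4 product=4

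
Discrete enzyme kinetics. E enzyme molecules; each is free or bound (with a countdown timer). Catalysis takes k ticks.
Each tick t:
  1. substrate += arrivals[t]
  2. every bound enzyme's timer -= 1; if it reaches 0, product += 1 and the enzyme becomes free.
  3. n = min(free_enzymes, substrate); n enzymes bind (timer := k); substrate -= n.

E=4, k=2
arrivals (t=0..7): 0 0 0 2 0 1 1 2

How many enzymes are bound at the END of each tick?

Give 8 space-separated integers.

t=0: arr=0 -> substrate=0 bound=0 product=0
t=1: arr=0 -> substrate=0 bound=0 product=0
t=2: arr=0 -> substrate=0 bound=0 product=0
t=3: arr=2 -> substrate=0 bound=2 product=0
t=4: arr=0 -> substrate=0 bound=2 product=0
t=5: arr=1 -> substrate=0 bound=1 product=2
t=6: arr=1 -> substrate=0 bound=2 product=2
t=7: arr=2 -> substrate=0 bound=3 product=3

Answer: 0 0 0 2 2 1 2 3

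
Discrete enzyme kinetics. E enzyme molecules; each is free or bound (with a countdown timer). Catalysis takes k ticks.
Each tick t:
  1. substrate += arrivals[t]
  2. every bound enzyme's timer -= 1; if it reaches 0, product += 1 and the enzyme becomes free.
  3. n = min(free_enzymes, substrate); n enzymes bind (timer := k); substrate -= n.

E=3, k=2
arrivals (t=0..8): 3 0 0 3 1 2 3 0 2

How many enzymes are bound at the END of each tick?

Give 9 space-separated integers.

Answer: 3 3 0 3 3 3 3 3 3

Derivation:
t=0: arr=3 -> substrate=0 bound=3 product=0
t=1: arr=0 -> substrate=0 bound=3 product=0
t=2: arr=0 -> substrate=0 bound=0 product=3
t=3: arr=3 -> substrate=0 bound=3 product=3
t=4: arr=1 -> substrate=1 bound=3 product=3
t=5: arr=2 -> substrate=0 bound=3 product=6
t=6: arr=3 -> substrate=3 bound=3 product=6
t=7: arr=0 -> substrate=0 bound=3 product=9
t=8: arr=2 -> substrate=2 bound=3 product=9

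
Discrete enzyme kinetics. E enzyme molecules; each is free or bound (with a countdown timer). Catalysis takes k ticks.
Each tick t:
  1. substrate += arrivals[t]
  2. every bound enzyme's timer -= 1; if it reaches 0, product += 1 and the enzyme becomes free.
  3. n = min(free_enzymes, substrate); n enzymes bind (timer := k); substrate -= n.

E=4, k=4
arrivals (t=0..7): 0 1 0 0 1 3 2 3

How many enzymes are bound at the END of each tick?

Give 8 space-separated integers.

t=0: arr=0 -> substrate=0 bound=0 product=0
t=1: arr=1 -> substrate=0 bound=1 product=0
t=2: arr=0 -> substrate=0 bound=1 product=0
t=3: arr=0 -> substrate=0 bound=1 product=0
t=4: arr=1 -> substrate=0 bound=2 product=0
t=5: arr=3 -> substrate=0 bound=4 product=1
t=6: arr=2 -> substrate=2 bound=4 product=1
t=7: arr=3 -> substrate=5 bound=4 product=1

Answer: 0 1 1 1 2 4 4 4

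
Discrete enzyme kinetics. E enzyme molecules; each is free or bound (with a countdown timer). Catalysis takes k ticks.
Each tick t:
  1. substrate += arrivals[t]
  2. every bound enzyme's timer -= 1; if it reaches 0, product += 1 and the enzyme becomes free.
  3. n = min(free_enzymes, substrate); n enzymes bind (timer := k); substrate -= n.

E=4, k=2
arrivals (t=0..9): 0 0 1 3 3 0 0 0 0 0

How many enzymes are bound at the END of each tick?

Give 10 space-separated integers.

Answer: 0 0 1 4 4 3 2 0 0 0

Derivation:
t=0: arr=0 -> substrate=0 bound=0 product=0
t=1: arr=0 -> substrate=0 bound=0 product=0
t=2: arr=1 -> substrate=0 bound=1 product=0
t=3: arr=3 -> substrate=0 bound=4 product=0
t=4: arr=3 -> substrate=2 bound=4 product=1
t=5: arr=0 -> substrate=0 bound=3 product=4
t=6: arr=0 -> substrate=0 bound=2 product=5
t=7: arr=0 -> substrate=0 bound=0 product=7
t=8: arr=0 -> substrate=0 bound=0 product=7
t=9: arr=0 -> substrate=0 bound=0 product=7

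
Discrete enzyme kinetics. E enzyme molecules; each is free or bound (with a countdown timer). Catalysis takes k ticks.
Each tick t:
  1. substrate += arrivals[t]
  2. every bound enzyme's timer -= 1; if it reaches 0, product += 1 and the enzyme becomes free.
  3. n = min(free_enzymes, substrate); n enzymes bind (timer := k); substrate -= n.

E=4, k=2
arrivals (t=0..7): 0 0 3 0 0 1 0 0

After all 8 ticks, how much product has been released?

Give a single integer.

t=0: arr=0 -> substrate=0 bound=0 product=0
t=1: arr=0 -> substrate=0 bound=0 product=0
t=2: arr=3 -> substrate=0 bound=3 product=0
t=3: arr=0 -> substrate=0 bound=3 product=0
t=4: arr=0 -> substrate=0 bound=0 product=3
t=5: arr=1 -> substrate=0 bound=1 product=3
t=6: arr=0 -> substrate=0 bound=1 product=3
t=7: arr=0 -> substrate=0 bound=0 product=4

Answer: 4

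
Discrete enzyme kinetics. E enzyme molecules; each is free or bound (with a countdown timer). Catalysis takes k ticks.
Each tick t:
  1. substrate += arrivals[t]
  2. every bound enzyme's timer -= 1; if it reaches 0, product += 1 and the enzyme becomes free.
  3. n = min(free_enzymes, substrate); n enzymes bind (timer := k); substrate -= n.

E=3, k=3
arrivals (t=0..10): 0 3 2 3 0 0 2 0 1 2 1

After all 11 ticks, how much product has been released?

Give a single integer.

Answer: 9

Derivation:
t=0: arr=0 -> substrate=0 bound=0 product=0
t=1: arr=3 -> substrate=0 bound=3 product=0
t=2: arr=2 -> substrate=2 bound=3 product=0
t=3: arr=3 -> substrate=5 bound=3 product=0
t=4: arr=0 -> substrate=2 bound=3 product=3
t=5: arr=0 -> substrate=2 bound=3 product=3
t=6: arr=2 -> substrate=4 bound=3 product=3
t=7: arr=0 -> substrate=1 bound=3 product=6
t=8: arr=1 -> substrate=2 bound=3 product=6
t=9: arr=2 -> substrate=4 bound=3 product=6
t=10: arr=1 -> substrate=2 bound=3 product=9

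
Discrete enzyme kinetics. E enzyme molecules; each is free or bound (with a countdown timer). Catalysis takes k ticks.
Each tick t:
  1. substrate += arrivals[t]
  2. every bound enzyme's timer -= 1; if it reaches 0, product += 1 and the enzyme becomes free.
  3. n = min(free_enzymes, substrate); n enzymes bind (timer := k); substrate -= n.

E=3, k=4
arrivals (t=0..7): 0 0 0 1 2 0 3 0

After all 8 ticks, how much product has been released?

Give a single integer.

t=0: arr=0 -> substrate=0 bound=0 product=0
t=1: arr=0 -> substrate=0 bound=0 product=0
t=2: arr=0 -> substrate=0 bound=0 product=0
t=3: arr=1 -> substrate=0 bound=1 product=0
t=4: arr=2 -> substrate=0 bound=3 product=0
t=5: arr=0 -> substrate=0 bound=3 product=0
t=6: arr=3 -> substrate=3 bound=3 product=0
t=7: arr=0 -> substrate=2 bound=3 product=1

Answer: 1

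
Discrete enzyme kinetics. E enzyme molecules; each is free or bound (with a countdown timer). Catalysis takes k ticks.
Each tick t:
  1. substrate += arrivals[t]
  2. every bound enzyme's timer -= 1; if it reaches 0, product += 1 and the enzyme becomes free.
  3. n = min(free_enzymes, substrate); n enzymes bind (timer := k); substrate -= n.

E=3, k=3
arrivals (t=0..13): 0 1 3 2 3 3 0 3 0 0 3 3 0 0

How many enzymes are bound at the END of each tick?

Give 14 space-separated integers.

Answer: 0 1 3 3 3 3 3 3 3 3 3 3 3 3

Derivation:
t=0: arr=0 -> substrate=0 bound=0 product=0
t=1: arr=1 -> substrate=0 bound=1 product=0
t=2: arr=3 -> substrate=1 bound=3 product=0
t=3: arr=2 -> substrate=3 bound=3 product=0
t=4: arr=3 -> substrate=5 bound=3 product=1
t=5: arr=3 -> substrate=6 bound=3 product=3
t=6: arr=0 -> substrate=6 bound=3 product=3
t=7: arr=3 -> substrate=8 bound=3 product=4
t=8: arr=0 -> substrate=6 bound=3 product=6
t=9: arr=0 -> substrate=6 bound=3 product=6
t=10: arr=3 -> substrate=8 bound=3 product=7
t=11: arr=3 -> substrate=9 bound=3 product=9
t=12: arr=0 -> substrate=9 bound=3 product=9
t=13: arr=0 -> substrate=8 bound=3 product=10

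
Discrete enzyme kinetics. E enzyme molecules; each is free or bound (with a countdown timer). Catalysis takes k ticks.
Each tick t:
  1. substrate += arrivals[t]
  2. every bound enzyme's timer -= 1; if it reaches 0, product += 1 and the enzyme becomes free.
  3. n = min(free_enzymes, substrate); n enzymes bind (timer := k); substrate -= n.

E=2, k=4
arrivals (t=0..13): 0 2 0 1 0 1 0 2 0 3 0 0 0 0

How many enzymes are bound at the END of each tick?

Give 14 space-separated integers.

Answer: 0 2 2 2 2 2 2 2 2 2 2 2 2 2

Derivation:
t=0: arr=0 -> substrate=0 bound=0 product=0
t=1: arr=2 -> substrate=0 bound=2 product=0
t=2: arr=0 -> substrate=0 bound=2 product=0
t=3: arr=1 -> substrate=1 bound=2 product=0
t=4: arr=0 -> substrate=1 bound=2 product=0
t=5: arr=1 -> substrate=0 bound=2 product=2
t=6: arr=0 -> substrate=0 bound=2 product=2
t=7: arr=2 -> substrate=2 bound=2 product=2
t=8: arr=0 -> substrate=2 bound=2 product=2
t=9: arr=3 -> substrate=3 bound=2 product=4
t=10: arr=0 -> substrate=3 bound=2 product=4
t=11: arr=0 -> substrate=3 bound=2 product=4
t=12: arr=0 -> substrate=3 bound=2 product=4
t=13: arr=0 -> substrate=1 bound=2 product=6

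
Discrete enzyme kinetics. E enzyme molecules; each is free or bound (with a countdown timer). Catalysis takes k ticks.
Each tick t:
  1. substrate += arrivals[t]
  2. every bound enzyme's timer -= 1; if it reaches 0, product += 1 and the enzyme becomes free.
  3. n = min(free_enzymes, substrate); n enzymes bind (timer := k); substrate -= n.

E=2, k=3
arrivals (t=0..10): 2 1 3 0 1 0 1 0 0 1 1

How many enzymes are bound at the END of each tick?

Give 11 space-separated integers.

t=0: arr=2 -> substrate=0 bound=2 product=0
t=1: arr=1 -> substrate=1 bound=2 product=0
t=2: arr=3 -> substrate=4 bound=2 product=0
t=3: arr=0 -> substrate=2 bound=2 product=2
t=4: arr=1 -> substrate=3 bound=2 product=2
t=5: arr=0 -> substrate=3 bound=2 product=2
t=6: arr=1 -> substrate=2 bound=2 product=4
t=7: arr=0 -> substrate=2 bound=2 product=4
t=8: arr=0 -> substrate=2 bound=2 product=4
t=9: arr=1 -> substrate=1 bound=2 product=6
t=10: arr=1 -> substrate=2 bound=2 product=6

Answer: 2 2 2 2 2 2 2 2 2 2 2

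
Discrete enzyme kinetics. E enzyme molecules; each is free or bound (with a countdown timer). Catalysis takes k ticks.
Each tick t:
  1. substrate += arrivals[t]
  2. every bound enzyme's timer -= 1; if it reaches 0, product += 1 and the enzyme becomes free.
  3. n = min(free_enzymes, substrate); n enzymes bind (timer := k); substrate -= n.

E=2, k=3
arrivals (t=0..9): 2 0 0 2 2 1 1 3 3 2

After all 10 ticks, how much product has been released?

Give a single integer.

Answer: 6

Derivation:
t=0: arr=2 -> substrate=0 bound=2 product=0
t=1: arr=0 -> substrate=0 bound=2 product=0
t=2: arr=0 -> substrate=0 bound=2 product=0
t=3: arr=2 -> substrate=0 bound=2 product=2
t=4: arr=2 -> substrate=2 bound=2 product=2
t=5: arr=1 -> substrate=3 bound=2 product=2
t=6: arr=1 -> substrate=2 bound=2 product=4
t=7: arr=3 -> substrate=5 bound=2 product=4
t=8: arr=3 -> substrate=8 bound=2 product=4
t=9: arr=2 -> substrate=8 bound=2 product=6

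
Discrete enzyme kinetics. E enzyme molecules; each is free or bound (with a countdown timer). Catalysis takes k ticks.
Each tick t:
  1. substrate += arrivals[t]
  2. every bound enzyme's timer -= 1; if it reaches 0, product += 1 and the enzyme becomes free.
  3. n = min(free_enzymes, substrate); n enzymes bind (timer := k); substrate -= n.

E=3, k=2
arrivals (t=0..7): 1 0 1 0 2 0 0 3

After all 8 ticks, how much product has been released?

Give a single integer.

t=0: arr=1 -> substrate=0 bound=1 product=0
t=1: arr=0 -> substrate=0 bound=1 product=0
t=2: arr=1 -> substrate=0 bound=1 product=1
t=3: arr=0 -> substrate=0 bound=1 product=1
t=4: arr=2 -> substrate=0 bound=2 product=2
t=5: arr=0 -> substrate=0 bound=2 product=2
t=6: arr=0 -> substrate=0 bound=0 product=4
t=7: arr=3 -> substrate=0 bound=3 product=4

Answer: 4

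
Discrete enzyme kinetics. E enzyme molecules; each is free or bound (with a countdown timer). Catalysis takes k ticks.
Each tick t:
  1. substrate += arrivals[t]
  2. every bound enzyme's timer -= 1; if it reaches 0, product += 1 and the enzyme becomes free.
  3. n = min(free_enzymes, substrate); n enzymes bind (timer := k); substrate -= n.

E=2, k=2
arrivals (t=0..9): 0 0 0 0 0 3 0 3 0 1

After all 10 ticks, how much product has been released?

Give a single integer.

t=0: arr=0 -> substrate=0 bound=0 product=0
t=1: arr=0 -> substrate=0 bound=0 product=0
t=2: arr=0 -> substrate=0 bound=0 product=0
t=3: arr=0 -> substrate=0 bound=0 product=0
t=4: arr=0 -> substrate=0 bound=0 product=0
t=5: arr=3 -> substrate=1 bound=2 product=0
t=6: arr=0 -> substrate=1 bound=2 product=0
t=7: arr=3 -> substrate=2 bound=2 product=2
t=8: arr=0 -> substrate=2 bound=2 product=2
t=9: arr=1 -> substrate=1 bound=2 product=4

Answer: 4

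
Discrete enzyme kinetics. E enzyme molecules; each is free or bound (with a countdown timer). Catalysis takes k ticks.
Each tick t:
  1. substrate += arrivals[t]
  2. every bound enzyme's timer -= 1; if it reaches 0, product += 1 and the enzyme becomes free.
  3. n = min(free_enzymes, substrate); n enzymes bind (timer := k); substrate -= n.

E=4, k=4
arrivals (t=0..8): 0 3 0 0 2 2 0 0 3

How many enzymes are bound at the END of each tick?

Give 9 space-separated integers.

Answer: 0 3 3 3 4 4 4 4 4

Derivation:
t=0: arr=0 -> substrate=0 bound=0 product=0
t=1: arr=3 -> substrate=0 bound=3 product=0
t=2: arr=0 -> substrate=0 bound=3 product=0
t=3: arr=0 -> substrate=0 bound=3 product=0
t=4: arr=2 -> substrate=1 bound=4 product=0
t=5: arr=2 -> substrate=0 bound=4 product=3
t=6: arr=0 -> substrate=0 bound=4 product=3
t=7: arr=0 -> substrate=0 bound=4 product=3
t=8: arr=3 -> substrate=2 bound=4 product=4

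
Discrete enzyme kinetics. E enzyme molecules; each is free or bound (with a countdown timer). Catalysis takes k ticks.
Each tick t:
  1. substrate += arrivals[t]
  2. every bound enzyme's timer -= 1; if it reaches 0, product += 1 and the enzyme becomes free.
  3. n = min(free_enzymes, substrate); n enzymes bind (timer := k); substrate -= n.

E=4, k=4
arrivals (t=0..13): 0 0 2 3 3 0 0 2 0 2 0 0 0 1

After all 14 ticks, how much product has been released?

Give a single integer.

t=0: arr=0 -> substrate=0 bound=0 product=0
t=1: arr=0 -> substrate=0 bound=0 product=0
t=2: arr=2 -> substrate=0 bound=2 product=0
t=3: arr=3 -> substrate=1 bound=4 product=0
t=4: arr=3 -> substrate=4 bound=4 product=0
t=5: arr=0 -> substrate=4 bound=4 product=0
t=6: arr=0 -> substrate=2 bound=4 product=2
t=7: arr=2 -> substrate=2 bound=4 product=4
t=8: arr=0 -> substrate=2 bound=4 product=4
t=9: arr=2 -> substrate=4 bound=4 product=4
t=10: arr=0 -> substrate=2 bound=4 product=6
t=11: arr=0 -> substrate=0 bound=4 product=8
t=12: arr=0 -> substrate=0 bound=4 product=8
t=13: arr=1 -> substrate=1 bound=4 product=8

Answer: 8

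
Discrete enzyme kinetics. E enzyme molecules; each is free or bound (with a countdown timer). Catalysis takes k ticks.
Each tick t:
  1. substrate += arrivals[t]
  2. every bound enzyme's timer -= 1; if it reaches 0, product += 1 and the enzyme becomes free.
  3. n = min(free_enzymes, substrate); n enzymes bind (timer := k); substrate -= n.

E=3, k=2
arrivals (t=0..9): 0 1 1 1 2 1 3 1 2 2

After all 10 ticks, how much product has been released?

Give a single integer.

Answer: 9

Derivation:
t=0: arr=0 -> substrate=0 bound=0 product=0
t=1: arr=1 -> substrate=0 bound=1 product=0
t=2: arr=1 -> substrate=0 bound=2 product=0
t=3: arr=1 -> substrate=0 bound=2 product=1
t=4: arr=2 -> substrate=0 bound=3 product=2
t=5: arr=1 -> substrate=0 bound=3 product=3
t=6: arr=3 -> substrate=1 bound=3 product=5
t=7: arr=1 -> substrate=1 bound=3 product=6
t=8: arr=2 -> substrate=1 bound=3 product=8
t=9: arr=2 -> substrate=2 bound=3 product=9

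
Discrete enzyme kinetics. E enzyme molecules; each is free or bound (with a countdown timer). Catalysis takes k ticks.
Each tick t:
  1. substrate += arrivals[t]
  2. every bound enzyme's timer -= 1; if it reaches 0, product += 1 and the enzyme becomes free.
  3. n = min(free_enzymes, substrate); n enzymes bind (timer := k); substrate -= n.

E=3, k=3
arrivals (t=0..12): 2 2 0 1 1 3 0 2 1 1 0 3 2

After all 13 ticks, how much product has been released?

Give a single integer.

Answer: 11

Derivation:
t=0: arr=2 -> substrate=0 bound=2 product=0
t=1: arr=2 -> substrate=1 bound=3 product=0
t=2: arr=0 -> substrate=1 bound=3 product=0
t=3: arr=1 -> substrate=0 bound=3 product=2
t=4: arr=1 -> substrate=0 bound=3 product=3
t=5: arr=3 -> substrate=3 bound=3 product=3
t=6: arr=0 -> substrate=1 bound=3 product=5
t=7: arr=2 -> substrate=2 bound=3 product=6
t=8: arr=1 -> substrate=3 bound=3 product=6
t=9: arr=1 -> substrate=2 bound=3 product=8
t=10: arr=0 -> substrate=1 bound=3 product=9
t=11: arr=3 -> substrate=4 bound=3 product=9
t=12: arr=2 -> substrate=4 bound=3 product=11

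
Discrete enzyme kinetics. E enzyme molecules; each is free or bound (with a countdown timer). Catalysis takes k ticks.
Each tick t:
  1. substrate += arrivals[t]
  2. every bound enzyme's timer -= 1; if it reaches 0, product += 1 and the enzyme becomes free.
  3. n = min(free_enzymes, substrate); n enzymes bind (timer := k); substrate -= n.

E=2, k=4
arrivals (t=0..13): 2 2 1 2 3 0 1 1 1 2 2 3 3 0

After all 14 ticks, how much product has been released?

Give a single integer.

t=0: arr=2 -> substrate=0 bound=2 product=0
t=1: arr=2 -> substrate=2 bound=2 product=0
t=2: arr=1 -> substrate=3 bound=2 product=0
t=3: arr=2 -> substrate=5 bound=2 product=0
t=4: arr=3 -> substrate=6 bound=2 product=2
t=5: arr=0 -> substrate=6 bound=2 product=2
t=6: arr=1 -> substrate=7 bound=2 product=2
t=7: arr=1 -> substrate=8 bound=2 product=2
t=8: arr=1 -> substrate=7 bound=2 product=4
t=9: arr=2 -> substrate=9 bound=2 product=4
t=10: arr=2 -> substrate=11 bound=2 product=4
t=11: arr=3 -> substrate=14 bound=2 product=4
t=12: arr=3 -> substrate=15 bound=2 product=6
t=13: arr=0 -> substrate=15 bound=2 product=6

Answer: 6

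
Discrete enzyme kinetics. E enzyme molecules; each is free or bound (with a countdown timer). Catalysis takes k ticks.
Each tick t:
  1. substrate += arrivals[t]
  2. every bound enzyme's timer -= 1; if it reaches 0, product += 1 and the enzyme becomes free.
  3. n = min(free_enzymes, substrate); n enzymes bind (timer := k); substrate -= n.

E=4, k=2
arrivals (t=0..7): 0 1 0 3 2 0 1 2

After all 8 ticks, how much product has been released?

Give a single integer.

Answer: 6

Derivation:
t=0: arr=0 -> substrate=0 bound=0 product=0
t=1: arr=1 -> substrate=0 bound=1 product=0
t=2: arr=0 -> substrate=0 bound=1 product=0
t=3: arr=3 -> substrate=0 bound=3 product=1
t=4: arr=2 -> substrate=1 bound=4 product=1
t=5: arr=0 -> substrate=0 bound=2 product=4
t=6: arr=1 -> substrate=0 bound=2 product=5
t=7: arr=2 -> substrate=0 bound=3 product=6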